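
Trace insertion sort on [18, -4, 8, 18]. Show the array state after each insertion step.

First element 18 is already 'sorted'
Insert -4: shifted 1 elements -> [-4, 18, 8, 18]
Insert 8: shifted 1 elements -> [-4, 8, 18, 18]
Insert 18: shifted 0 elements -> [-4, 8, 18, 18]


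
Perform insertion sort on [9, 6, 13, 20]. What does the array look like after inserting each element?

First element 9 is already 'sorted'
Insert 6: shifted 1 elements -> [6, 9, 13, 20]
Insert 13: shifted 0 elements -> [6, 9, 13, 20]
Insert 20: shifted 0 elements -> [6, 9, 13, 20]


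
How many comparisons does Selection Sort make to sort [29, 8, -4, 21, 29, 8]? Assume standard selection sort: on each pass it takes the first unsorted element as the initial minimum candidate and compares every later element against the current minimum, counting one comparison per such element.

Pass 1: scan indices 1..5 for the minimum = 5 comparison(s); min is -4, place at index 0 -> [-4, 8, 29, 21, 29, 8]
Pass 2: scan indices 2..5 for the minimum = 4 comparison(s); min is 8, place at index 1 -> [-4, 8, 29, 21, 29, 8]
Pass 3: scan indices 3..5 for the minimum = 3 comparison(s); min is 8, place at index 2 -> [-4, 8, 8, 21, 29, 29]
Pass 4: scan indices 4..5 for the minimum = 2 comparison(s); min is 21, place at index 3 -> [-4, 8, 8, 21, 29, 29]
Pass 5: scan indices 5..5 for the minimum = 1 comparison(s); min is 29, place at index 4 -> [-4, 8, 8, 21, 29, 29]
Selection sort always scans the whole unsorted suffix, so the count is (n-1) + (n-2) + ... + 1 = n(n-1)/2 = 6*5/2 = 15 regardless of the input order.
Total comparisons: 5 + 4 + 3 + 2 + 1 = 15


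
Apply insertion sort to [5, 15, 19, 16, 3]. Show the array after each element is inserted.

First element 5 is already 'sorted'
Insert 15: shifted 0 elements -> [5, 15, 19, 16, 3]
Insert 19: shifted 0 elements -> [5, 15, 19, 16, 3]
Insert 16: shifted 1 elements -> [5, 15, 16, 19, 3]
Insert 3: shifted 4 elements -> [3, 5, 15, 16, 19]


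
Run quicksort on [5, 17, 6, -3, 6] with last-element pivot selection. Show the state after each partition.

Partition 1: pivot=6 at index 3 -> [5, 6, -3, 6, 17]
Partition 2: pivot=-3 at index 0 -> [-3, 6, 5, 6, 17]
Partition 3: pivot=5 at index 1 -> [-3, 5, 6, 6, 17]


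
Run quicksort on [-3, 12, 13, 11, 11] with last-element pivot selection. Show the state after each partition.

Partition 1: pivot=11 at index 2 -> [-3, 11, 11, 12, 13]
Partition 2: pivot=11 at index 1 -> [-3, 11, 11, 12, 13]
Partition 3: pivot=13 at index 4 -> [-3, 11, 11, 12, 13]


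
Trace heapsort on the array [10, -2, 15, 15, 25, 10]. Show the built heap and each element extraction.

Build heap: [25, 15, 15, 10, -2, 10]
Extract 25: [15, 10, 15, 10, -2, 25]
Extract 15: [15, 10, -2, 10, 15, 25]
Extract 15: [10, 10, -2, 15, 15, 25]
Extract 10: [10, -2, 10, 15, 15, 25]
Extract 10: [-2, 10, 10, 15, 15, 25]


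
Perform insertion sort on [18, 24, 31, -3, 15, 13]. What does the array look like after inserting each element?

First element 18 is already 'sorted'
Insert 24: shifted 0 elements -> [18, 24, 31, -3, 15, 13]
Insert 31: shifted 0 elements -> [18, 24, 31, -3, 15, 13]
Insert -3: shifted 3 elements -> [-3, 18, 24, 31, 15, 13]
Insert 15: shifted 3 elements -> [-3, 15, 18, 24, 31, 13]
Insert 13: shifted 4 elements -> [-3, 13, 15, 18, 24, 31]


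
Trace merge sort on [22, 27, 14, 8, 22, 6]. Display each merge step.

Divide and conquer:
  Merge [27] + [14] -> [14, 27]
  Merge [22] + [14, 27] -> [14, 22, 27]
  Merge [22] + [6] -> [6, 22]
  Merge [8] + [6, 22] -> [6, 8, 22]
  Merge [14, 22, 27] + [6, 8, 22] -> [6, 8, 14, 22, 22, 27]


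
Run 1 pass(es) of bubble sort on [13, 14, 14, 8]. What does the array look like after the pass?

After pass 1: [13, 14, 8, 14] (1 swaps)
Total swaps: 1


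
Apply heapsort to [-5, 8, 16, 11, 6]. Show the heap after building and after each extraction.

Build heap: [16, 11, -5, 8, 6]
Extract 16: [11, 8, -5, 6, 16]
Extract 11: [8, 6, -5, 11, 16]
Extract 8: [6, -5, 8, 11, 16]
Extract 6: [-5, 6, 8, 11, 16]


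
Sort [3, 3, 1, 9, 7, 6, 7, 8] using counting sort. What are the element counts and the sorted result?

Count array: [0, 1, 0, 2, 0, 0, 1, 2, 1, 1]
(count[i] = number of elements equal to i)
Cumulative count: [0, 1, 1, 3, 3, 3, 4, 6, 7, 8]
Sorted: [1, 3, 3, 6, 7, 7, 8, 9]


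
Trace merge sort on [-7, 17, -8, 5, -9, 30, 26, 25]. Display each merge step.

Divide and conquer:
  Merge [-7] + [17] -> [-7, 17]
  Merge [-8] + [5] -> [-8, 5]
  Merge [-7, 17] + [-8, 5] -> [-8, -7, 5, 17]
  Merge [-9] + [30] -> [-9, 30]
  Merge [26] + [25] -> [25, 26]
  Merge [-9, 30] + [25, 26] -> [-9, 25, 26, 30]
  Merge [-8, -7, 5, 17] + [-9, 25, 26, 30] -> [-9, -8, -7, 5, 17, 25, 26, 30]


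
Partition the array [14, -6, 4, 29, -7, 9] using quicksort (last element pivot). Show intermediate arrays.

Partition 1: pivot=9 at index 3 -> [-6, 4, -7, 9, 14, 29]
Partition 2: pivot=-7 at index 0 -> [-7, 4, -6, 9, 14, 29]
Partition 3: pivot=-6 at index 1 -> [-7, -6, 4, 9, 14, 29]
Partition 4: pivot=29 at index 5 -> [-7, -6, 4, 9, 14, 29]


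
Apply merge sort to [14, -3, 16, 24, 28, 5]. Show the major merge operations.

Divide and conquer:
  Merge [-3] + [16] -> [-3, 16]
  Merge [14] + [-3, 16] -> [-3, 14, 16]
  Merge [28] + [5] -> [5, 28]
  Merge [24] + [5, 28] -> [5, 24, 28]
  Merge [-3, 14, 16] + [5, 24, 28] -> [-3, 5, 14, 16, 24, 28]


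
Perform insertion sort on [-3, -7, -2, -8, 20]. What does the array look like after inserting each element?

First element -3 is already 'sorted'
Insert -7: shifted 1 elements -> [-7, -3, -2, -8, 20]
Insert -2: shifted 0 elements -> [-7, -3, -2, -8, 20]
Insert -8: shifted 3 elements -> [-8, -7, -3, -2, 20]
Insert 20: shifted 0 elements -> [-8, -7, -3, -2, 20]


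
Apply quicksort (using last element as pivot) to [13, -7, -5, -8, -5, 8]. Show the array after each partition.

Partition 1: pivot=8 at index 4 -> [-7, -5, -8, -5, 8, 13]
Partition 2: pivot=-5 at index 3 -> [-7, -5, -8, -5, 8, 13]
Partition 3: pivot=-8 at index 0 -> [-8, -5, -7, -5, 8, 13]
Partition 4: pivot=-7 at index 1 -> [-8, -7, -5, -5, 8, 13]


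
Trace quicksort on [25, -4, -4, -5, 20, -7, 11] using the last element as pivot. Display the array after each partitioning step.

Partition 1: pivot=11 at index 4 -> [-4, -4, -5, -7, 11, 25, 20]
Partition 2: pivot=-7 at index 0 -> [-7, -4, -5, -4, 11, 25, 20]
Partition 3: pivot=-4 at index 3 -> [-7, -4, -5, -4, 11, 25, 20]
Partition 4: pivot=-5 at index 1 -> [-7, -5, -4, -4, 11, 25, 20]
Partition 5: pivot=20 at index 5 -> [-7, -5, -4, -4, 11, 20, 25]


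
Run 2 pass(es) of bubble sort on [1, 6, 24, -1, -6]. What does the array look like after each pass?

After pass 1: [1, 6, -1, -6, 24] (2 swaps)
After pass 2: [1, -1, -6, 6, 24] (2 swaps)
Total swaps: 4


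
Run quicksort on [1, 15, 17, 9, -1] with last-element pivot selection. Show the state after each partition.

Partition 1: pivot=-1 at index 0 -> [-1, 15, 17, 9, 1]
Partition 2: pivot=1 at index 1 -> [-1, 1, 17, 9, 15]
Partition 3: pivot=15 at index 3 -> [-1, 1, 9, 15, 17]


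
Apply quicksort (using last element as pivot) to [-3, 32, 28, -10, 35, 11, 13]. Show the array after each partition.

Partition 1: pivot=13 at index 3 -> [-3, -10, 11, 13, 35, 28, 32]
Partition 2: pivot=11 at index 2 -> [-3, -10, 11, 13, 35, 28, 32]
Partition 3: pivot=-10 at index 0 -> [-10, -3, 11, 13, 35, 28, 32]
Partition 4: pivot=32 at index 5 -> [-10, -3, 11, 13, 28, 32, 35]


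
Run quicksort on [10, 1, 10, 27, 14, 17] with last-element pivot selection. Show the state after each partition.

Partition 1: pivot=17 at index 4 -> [10, 1, 10, 14, 17, 27]
Partition 2: pivot=14 at index 3 -> [10, 1, 10, 14, 17, 27]
Partition 3: pivot=10 at index 2 -> [10, 1, 10, 14, 17, 27]
Partition 4: pivot=1 at index 0 -> [1, 10, 10, 14, 17, 27]


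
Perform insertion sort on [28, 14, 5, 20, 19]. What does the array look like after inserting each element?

First element 28 is already 'sorted'
Insert 14: shifted 1 elements -> [14, 28, 5, 20, 19]
Insert 5: shifted 2 elements -> [5, 14, 28, 20, 19]
Insert 20: shifted 1 elements -> [5, 14, 20, 28, 19]
Insert 19: shifted 2 elements -> [5, 14, 19, 20, 28]


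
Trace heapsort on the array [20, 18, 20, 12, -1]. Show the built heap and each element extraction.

Build heap: [20, 18, 20, 12, -1]
Extract 20: [20, 18, -1, 12, 20]
Extract 20: [18, 12, -1, 20, 20]
Extract 18: [12, -1, 18, 20, 20]
Extract 12: [-1, 12, 18, 20, 20]


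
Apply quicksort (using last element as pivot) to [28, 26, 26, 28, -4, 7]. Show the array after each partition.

Partition 1: pivot=7 at index 1 -> [-4, 7, 26, 28, 28, 26]
Partition 2: pivot=26 at index 3 -> [-4, 7, 26, 26, 28, 28]
Partition 3: pivot=28 at index 5 -> [-4, 7, 26, 26, 28, 28]


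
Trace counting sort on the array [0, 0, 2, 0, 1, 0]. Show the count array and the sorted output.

Count array: [4, 1, 1]
(count[i] = number of elements equal to i)
Cumulative count: [4, 5, 6]
Sorted: [0, 0, 0, 0, 1, 2]


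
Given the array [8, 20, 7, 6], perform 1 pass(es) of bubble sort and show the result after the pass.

After pass 1: [8, 7, 6, 20] (2 swaps)
Total swaps: 2


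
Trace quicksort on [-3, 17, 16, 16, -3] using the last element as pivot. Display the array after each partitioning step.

Partition 1: pivot=-3 at index 1 -> [-3, -3, 16, 16, 17]
Partition 2: pivot=17 at index 4 -> [-3, -3, 16, 16, 17]
Partition 3: pivot=16 at index 3 -> [-3, -3, 16, 16, 17]


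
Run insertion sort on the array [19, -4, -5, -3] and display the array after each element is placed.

First element 19 is already 'sorted'
Insert -4: shifted 1 elements -> [-4, 19, -5, -3]
Insert -5: shifted 2 elements -> [-5, -4, 19, -3]
Insert -3: shifted 1 elements -> [-5, -4, -3, 19]


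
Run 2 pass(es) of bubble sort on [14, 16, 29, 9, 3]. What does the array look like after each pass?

After pass 1: [14, 16, 9, 3, 29] (2 swaps)
After pass 2: [14, 9, 3, 16, 29] (2 swaps)
Total swaps: 4


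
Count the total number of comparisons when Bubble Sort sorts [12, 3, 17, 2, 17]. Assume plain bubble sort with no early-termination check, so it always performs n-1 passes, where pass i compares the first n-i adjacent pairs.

Pass 1: compare adjacent pairs (0,1)..(3,4) = 4 comparison(s), 2 swap(s) -> [3, 12, 2, 17, 17]
Pass 2: compare adjacent pairs (0,1)..(2,3) = 3 comparison(s), 1 swap(s) -> [3, 2, 12, 17, 17]
Pass 3: compare adjacent pairs (0,1)..(1,2) = 2 comparison(s), 1 swap(s) -> [2, 3, 12, 17, 17]
Pass 4: compare adjacent pairs (0,1)..(0,1) = 1 comparison(s), 0 swap(s) -> [2, 3, 12, 17, 17]
Total comparisons: 4 + 3 + 2 + 1 = 10


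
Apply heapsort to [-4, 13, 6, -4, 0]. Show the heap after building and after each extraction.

Build heap: [13, 0, 6, -4, -4]
Extract 13: [6, 0, -4, -4, 13]
Extract 6: [0, -4, -4, 6, 13]
Extract 0: [-4, -4, 0, 6, 13]
Extract -4: [-4, -4, 0, 6, 13]


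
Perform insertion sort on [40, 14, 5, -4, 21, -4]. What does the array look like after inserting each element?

First element 40 is already 'sorted'
Insert 14: shifted 1 elements -> [14, 40, 5, -4, 21, -4]
Insert 5: shifted 2 elements -> [5, 14, 40, -4, 21, -4]
Insert -4: shifted 3 elements -> [-4, 5, 14, 40, 21, -4]
Insert 21: shifted 1 elements -> [-4, 5, 14, 21, 40, -4]
Insert -4: shifted 4 elements -> [-4, -4, 5, 14, 21, 40]


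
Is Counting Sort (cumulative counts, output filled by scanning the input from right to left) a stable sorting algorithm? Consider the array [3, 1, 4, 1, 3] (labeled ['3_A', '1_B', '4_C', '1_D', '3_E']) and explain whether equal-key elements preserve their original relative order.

Trace Counting Sort on the labeled array (the key is the number; the letter only tracks identity):
  Counts for values 0..4: [0, 2, 0, 2, 1]
  Cumulative counts: [0, 2, 2, 4, 5]
  Scan right to left: place 3_E at output index 3
  Scan right to left: place 1_D at output index 1
  Scan right to left: place 4_C at output index 4
  Scan right to left: place 1_B at output index 0
  Scan right to left: place 3_A at output index 2
  Output: [1_B, 1_D, 3_A, 3_E, 4_C]
Equal keys:
  value 1: originally 1_B, 1_D; after sorting 1_B, 1_D -> order preserved
  value 3: originally 3_A, 3_E; after sorting 3_A, 3_E -> order preserved
All equal keys kept their original relative order. Counting Sort is stable: scanning the input right to left with decreasing cumulative counts places later duplicates at later output positions.
Answer: Stable


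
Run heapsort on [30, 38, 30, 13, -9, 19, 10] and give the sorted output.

Build heap: [38, 30, 30, 13, -9, 19, 10]
Extract 38: [30, 13, 30, 10, -9, 19, 38]
Extract 30: [30, 13, 19, 10, -9, 30, 38]
Extract 30: [19, 13, -9, 10, 30, 30, 38]
Extract 19: [13, 10, -9, 19, 30, 30, 38]
Extract 13: [10, -9, 13, 19, 30, 30, 38]
Extract 10: [-9, 10, 13, 19, 30, 30, 38]


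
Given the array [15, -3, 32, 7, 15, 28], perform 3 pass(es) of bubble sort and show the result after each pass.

After pass 1: [-3, 15, 7, 15, 28, 32] (4 swaps)
After pass 2: [-3, 7, 15, 15, 28, 32] (1 swaps)
After pass 3: [-3, 7, 15, 15, 28, 32] (0 swaps)
Total swaps: 5


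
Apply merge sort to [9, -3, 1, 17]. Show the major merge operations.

Divide and conquer:
  Merge [9] + [-3] -> [-3, 9]
  Merge [1] + [17] -> [1, 17]
  Merge [-3, 9] + [1, 17] -> [-3, 1, 9, 17]


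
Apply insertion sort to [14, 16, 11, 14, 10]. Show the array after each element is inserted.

First element 14 is already 'sorted'
Insert 16: shifted 0 elements -> [14, 16, 11, 14, 10]
Insert 11: shifted 2 elements -> [11, 14, 16, 14, 10]
Insert 14: shifted 1 elements -> [11, 14, 14, 16, 10]
Insert 10: shifted 4 elements -> [10, 11, 14, 14, 16]


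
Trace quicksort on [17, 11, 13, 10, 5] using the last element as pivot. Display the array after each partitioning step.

Partition 1: pivot=5 at index 0 -> [5, 11, 13, 10, 17]
Partition 2: pivot=17 at index 4 -> [5, 11, 13, 10, 17]
Partition 3: pivot=10 at index 1 -> [5, 10, 13, 11, 17]
Partition 4: pivot=11 at index 2 -> [5, 10, 11, 13, 17]


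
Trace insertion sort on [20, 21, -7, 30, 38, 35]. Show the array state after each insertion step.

First element 20 is already 'sorted'
Insert 21: shifted 0 elements -> [20, 21, -7, 30, 38, 35]
Insert -7: shifted 2 elements -> [-7, 20, 21, 30, 38, 35]
Insert 30: shifted 0 elements -> [-7, 20, 21, 30, 38, 35]
Insert 38: shifted 0 elements -> [-7, 20, 21, 30, 38, 35]
Insert 35: shifted 1 elements -> [-7, 20, 21, 30, 35, 38]


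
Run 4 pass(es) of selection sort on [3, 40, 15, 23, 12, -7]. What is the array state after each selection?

Pass 1: Select minimum -7 at index 5, swap -> [-7, 40, 15, 23, 12, 3]
Pass 2: Select minimum 3 at index 5, swap -> [-7, 3, 15, 23, 12, 40]
Pass 3: Select minimum 12 at index 4, swap -> [-7, 3, 12, 23, 15, 40]
Pass 4: Select minimum 15 at index 4, swap -> [-7, 3, 12, 15, 23, 40]


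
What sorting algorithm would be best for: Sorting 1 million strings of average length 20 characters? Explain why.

Best choice: MSD radix sort or Mergesort
Reason: MSD radix sort is a non-comparison sort that buckets the strings by successive character positions, running in time proportional to the total number of characters examined rather than O(n log n) string comparisons; mergesort is a stable O(n log n)-comparison alternative that works for arbitrary variable-length keys


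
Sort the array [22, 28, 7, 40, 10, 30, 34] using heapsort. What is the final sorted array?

Build heap: [40, 28, 34, 22, 10, 30, 7]
Extract 40: [34, 28, 30, 22, 10, 7, 40]
Extract 34: [30, 28, 7, 22, 10, 34, 40]
Extract 30: [28, 22, 7, 10, 30, 34, 40]
Extract 28: [22, 10, 7, 28, 30, 34, 40]
Extract 22: [10, 7, 22, 28, 30, 34, 40]
Extract 10: [7, 10, 22, 28, 30, 34, 40]


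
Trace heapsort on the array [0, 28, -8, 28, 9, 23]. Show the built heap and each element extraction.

Build heap: [28, 28, 23, 0, 9, -8]
Extract 28: [28, 9, 23, 0, -8, 28]
Extract 28: [23, 9, -8, 0, 28, 28]
Extract 23: [9, 0, -8, 23, 28, 28]
Extract 9: [0, -8, 9, 23, 28, 28]
Extract 0: [-8, 0, 9, 23, 28, 28]


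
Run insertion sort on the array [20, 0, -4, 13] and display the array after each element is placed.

First element 20 is already 'sorted'
Insert 0: shifted 1 elements -> [0, 20, -4, 13]
Insert -4: shifted 2 elements -> [-4, 0, 20, 13]
Insert 13: shifted 1 elements -> [-4, 0, 13, 20]


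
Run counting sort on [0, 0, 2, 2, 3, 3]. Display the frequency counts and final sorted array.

Count array: [2, 0, 2, 2]
(count[i] = number of elements equal to i)
Cumulative count: [2, 2, 4, 6]
Sorted: [0, 0, 2, 2, 3, 3]


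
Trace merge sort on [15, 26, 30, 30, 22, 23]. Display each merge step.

Divide and conquer:
  Merge [26] + [30] -> [26, 30]
  Merge [15] + [26, 30] -> [15, 26, 30]
  Merge [22] + [23] -> [22, 23]
  Merge [30] + [22, 23] -> [22, 23, 30]
  Merge [15, 26, 30] + [22, 23, 30] -> [15, 22, 23, 26, 30, 30]


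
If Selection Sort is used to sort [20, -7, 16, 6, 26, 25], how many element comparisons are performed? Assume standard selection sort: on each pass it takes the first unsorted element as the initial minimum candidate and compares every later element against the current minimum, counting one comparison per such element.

Pass 1: scan indices 1..5 for the minimum = 5 comparison(s); min is -7, place at index 0 -> [-7, 20, 16, 6, 26, 25]
Pass 2: scan indices 2..5 for the minimum = 4 comparison(s); min is 6, place at index 1 -> [-7, 6, 16, 20, 26, 25]
Pass 3: scan indices 3..5 for the minimum = 3 comparison(s); min is 16, place at index 2 -> [-7, 6, 16, 20, 26, 25]
Pass 4: scan indices 4..5 for the minimum = 2 comparison(s); min is 20, place at index 3 -> [-7, 6, 16, 20, 26, 25]
Pass 5: scan indices 5..5 for the minimum = 1 comparison(s); min is 25, place at index 4 -> [-7, 6, 16, 20, 25, 26]
Selection sort always scans the whole unsorted suffix, so the count is (n-1) + (n-2) + ... + 1 = n(n-1)/2 = 6*5/2 = 15 regardless of the input order.
Total comparisons: 5 + 4 + 3 + 2 + 1 = 15


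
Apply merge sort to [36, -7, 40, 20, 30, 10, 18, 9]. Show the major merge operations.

Divide and conquer:
  Merge [36] + [-7] -> [-7, 36]
  Merge [40] + [20] -> [20, 40]
  Merge [-7, 36] + [20, 40] -> [-7, 20, 36, 40]
  Merge [30] + [10] -> [10, 30]
  Merge [18] + [9] -> [9, 18]
  Merge [10, 30] + [9, 18] -> [9, 10, 18, 30]
  Merge [-7, 20, 36, 40] + [9, 10, 18, 30] -> [-7, 9, 10, 18, 20, 30, 36, 40]


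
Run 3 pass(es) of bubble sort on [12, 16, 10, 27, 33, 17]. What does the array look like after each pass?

After pass 1: [12, 10, 16, 27, 17, 33] (2 swaps)
After pass 2: [10, 12, 16, 17, 27, 33] (2 swaps)
After pass 3: [10, 12, 16, 17, 27, 33] (0 swaps)
Total swaps: 4


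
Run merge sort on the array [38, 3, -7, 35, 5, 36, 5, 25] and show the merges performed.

Divide and conquer:
  Merge [38] + [3] -> [3, 38]
  Merge [-7] + [35] -> [-7, 35]
  Merge [3, 38] + [-7, 35] -> [-7, 3, 35, 38]
  Merge [5] + [36] -> [5, 36]
  Merge [5] + [25] -> [5, 25]
  Merge [5, 36] + [5, 25] -> [5, 5, 25, 36]
  Merge [-7, 3, 35, 38] + [5, 5, 25, 36] -> [-7, 3, 5, 5, 25, 35, 36, 38]


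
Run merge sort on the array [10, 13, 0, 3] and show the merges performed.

Divide and conquer:
  Merge [10] + [13] -> [10, 13]
  Merge [0] + [3] -> [0, 3]
  Merge [10, 13] + [0, 3] -> [0, 3, 10, 13]


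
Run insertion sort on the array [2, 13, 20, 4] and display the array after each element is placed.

First element 2 is already 'sorted'
Insert 13: shifted 0 elements -> [2, 13, 20, 4]
Insert 20: shifted 0 elements -> [2, 13, 20, 4]
Insert 4: shifted 2 elements -> [2, 4, 13, 20]


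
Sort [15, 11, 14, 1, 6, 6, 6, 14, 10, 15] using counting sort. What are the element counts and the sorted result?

Count array: [0, 1, 0, 0, 0, 0, 3, 0, 0, 0, 1, 1, 0, 0, 2, 2]
(count[i] = number of elements equal to i)
Cumulative count: [0, 1, 1, 1, 1, 1, 4, 4, 4, 4, 5, 6, 6, 6, 8, 10]
Sorted: [1, 6, 6, 6, 10, 11, 14, 14, 15, 15]


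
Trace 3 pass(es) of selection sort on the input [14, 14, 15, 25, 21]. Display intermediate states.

Pass 1: Select minimum 14 at index 0, swap -> [14, 14, 15, 25, 21]
Pass 2: Select minimum 14 at index 1, swap -> [14, 14, 15, 25, 21]
Pass 3: Select minimum 15 at index 2, swap -> [14, 14, 15, 25, 21]


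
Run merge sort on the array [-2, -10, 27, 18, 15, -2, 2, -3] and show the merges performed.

Divide and conquer:
  Merge [-2] + [-10] -> [-10, -2]
  Merge [27] + [18] -> [18, 27]
  Merge [-10, -2] + [18, 27] -> [-10, -2, 18, 27]
  Merge [15] + [-2] -> [-2, 15]
  Merge [2] + [-3] -> [-3, 2]
  Merge [-2, 15] + [-3, 2] -> [-3, -2, 2, 15]
  Merge [-10, -2, 18, 27] + [-3, -2, 2, 15] -> [-10, -3, -2, -2, 2, 15, 18, 27]


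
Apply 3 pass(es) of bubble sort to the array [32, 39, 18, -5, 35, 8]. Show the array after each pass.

After pass 1: [32, 18, -5, 35, 8, 39] (4 swaps)
After pass 2: [18, -5, 32, 8, 35, 39] (3 swaps)
After pass 3: [-5, 18, 8, 32, 35, 39] (2 swaps)
Total swaps: 9


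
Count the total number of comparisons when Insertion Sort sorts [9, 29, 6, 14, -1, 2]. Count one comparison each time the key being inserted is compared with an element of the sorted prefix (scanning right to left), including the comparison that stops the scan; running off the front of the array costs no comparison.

Insert 29: 9 <= 29 (stop) = 1 comparison(s) -> [9, 29, 6, 14, -1, 2]
Insert 6: 29 > 6 (shift), 9 > 6 (shift), reached front = 2 comparison(s) -> [6, 9, 29, 14, -1, 2]
Insert 14: 29 > 14 (shift), 9 <= 14 (stop) = 2 comparison(s) -> [6, 9, 14, 29, -1, 2]
Insert -1: 29 > -1 (shift), 14 > -1 (shift), 9 > -1 (shift), 6 > -1 (shift), reached front = 4 comparison(s) -> [-1, 6, 9, 14, 29, 2]
Insert 2: 29 > 2 (shift), 14 > 2 (shift), 9 > 2 (shift), 6 > 2 (shift), -1 <= 2 (stop) = 5 comparison(s) -> [-1, 2, 6, 9, 14, 29]
Total comparisons: 1 + 2 + 2 + 4 + 5 = 14


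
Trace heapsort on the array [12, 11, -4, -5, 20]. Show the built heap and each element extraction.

Build heap: [20, 12, -4, -5, 11]
Extract 20: [12, 11, -4, -5, 20]
Extract 12: [11, -5, -4, 12, 20]
Extract 11: [-4, -5, 11, 12, 20]
Extract -4: [-5, -4, 11, 12, 20]


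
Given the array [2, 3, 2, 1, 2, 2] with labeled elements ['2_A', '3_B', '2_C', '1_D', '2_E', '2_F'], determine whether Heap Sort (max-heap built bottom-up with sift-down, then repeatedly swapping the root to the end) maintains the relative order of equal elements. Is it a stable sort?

Trace Heap Sort on the labeled array (the key is the number; the letter only tracks identity):
  Build max-heap: [3_B, 2_A, 2_C, 1_D, 2_E, 2_F]
  Swap root 3_B to index 5, re-heapify first 5 -> [2_F, 2_A, 2_C, 1_D, 2_E, 3_B]
  Swap root 2_F to index 4, re-heapify first 4 -> [2_E, 2_A, 2_C, 1_D, 2_F, 3_B]
  Swap root 2_E to index 3, re-heapify first 3 -> [2_A, 1_D, 2_C, 2_E, 2_F, 3_B]
  Swap root 2_A to index 2, re-heapify first 2 -> [2_C, 1_D, 2_A, 2_E, 2_F, 3_B]
  Swap root 2_C to index 1, re-heapify first 1 -> [1_D, 2_C, 2_A, 2_E, 2_F, 3_B]
Final order: [1_D, 2_C, 2_A, 2_E, 2_F, 3_B]
Equal keys:
  value 2: originally 2_A, 2_C, 2_E, 2_F; after sorting 2_C, 2_A, 2_E, 2_F -> order changed
Equal keys were reordered, so Heap Sort is not stable: heap construction and root-to-end swaps move elements without regard to the original order of equal keys. (One such input is enough; an unstable sort may happen to preserve order on other inputs, but it gives no guarantee.)
Answer: Not stable


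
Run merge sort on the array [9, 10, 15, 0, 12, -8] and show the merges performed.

Divide and conquer:
  Merge [10] + [15] -> [10, 15]
  Merge [9] + [10, 15] -> [9, 10, 15]
  Merge [12] + [-8] -> [-8, 12]
  Merge [0] + [-8, 12] -> [-8, 0, 12]
  Merge [9, 10, 15] + [-8, 0, 12] -> [-8, 0, 9, 10, 12, 15]


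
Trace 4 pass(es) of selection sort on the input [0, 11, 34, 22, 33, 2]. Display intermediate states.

Pass 1: Select minimum 0 at index 0, swap -> [0, 11, 34, 22, 33, 2]
Pass 2: Select minimum 2 at index 5, swap -> [0, 2, 34, 22, 33, 11]
Pass 3: Select minimum 11 at index 5, swap -> [0, 2, 11, 22, 33, 34]
Pass 4: Select minimum 22 at index 3, swap -> [0, 2, 11, 22, 33, 34]


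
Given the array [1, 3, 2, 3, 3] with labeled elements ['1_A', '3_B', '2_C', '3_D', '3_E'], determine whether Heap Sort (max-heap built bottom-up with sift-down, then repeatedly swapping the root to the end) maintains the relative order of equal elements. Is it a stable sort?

Trace Heap Sort on the labeled array (the key is the number; the letter only tracks identity):
  Build max-heap: [3_B, 3_D, 2_C, 1_A, 3_E]
  Swap root 3_B to index 4, re-heapify first 4 -> [3_E, 3_D, 2_C, 1_A, 3_B]
  Swap root 3_E to index 3, re-heapify first 3 -> [3_D, 1_A, 2_C, 3_E, 3_B]
  Swap root 3_D to index 2, re-heapify first 2 -> [2_C, 1_A, 3_D, 3_E, 3_B]
  Swap root 2_C to index 1, re-heapify first 1 -> [1_A, 2_C, 3_D, 3_E, 3_B]
Final order: [1_A, 2_C, 3_D, 3_E, 3_B]
Equal keys:
  value 3: originally 3_B, 3_D, 3_E; after sorting 3_D, 3_E, 3_B -> order changed
Equal keys were reordered, so Heap Sort is not stable: heap construction and root-to-end swaps move elements without regard to the original order of equal keys. (One such input is enough; an unstable sort may happen to preserve order on other inputs, but it gives no guarantee.)
Answer: Not stable


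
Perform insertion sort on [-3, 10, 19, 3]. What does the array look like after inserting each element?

First element -3 is already 'sorted'
Insert 10: shifted 0 elements -> [-3, 10, 19, 3]
Insert 19: shifted 0 elements -> [-3, 10, 19, 3]
Insert 3: shifted 2 elements -> [-3, 3, 10, 19]


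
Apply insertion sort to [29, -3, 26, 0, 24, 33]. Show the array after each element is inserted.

First element 29 is already 'sorted'
Insert -3: shifted 1 elements -> [-3, 29, 26, 0, 24, 33]
Insert 26: shifted 1 elements -> [-3, 26, 29, 0, 24, 33]
Insert 0: shifted 2 elements -> [-3, 0, 26, 29, 24, 33]
Insert 24: shifted 2 elements -> [-3, 0, 24, 26, 29, 33]
Insert 33: shifted 0 elements -> [-3, 0, 24, 26, 29, 33]


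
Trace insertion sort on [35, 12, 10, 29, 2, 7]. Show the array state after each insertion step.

First element 35 is already 'sorted'
Insert 12: shifted 1 elements -> [12, 35, 10, 29, 2, 7]
Insert 10: shifted 2 elements -> [10, 12, 35, 29, 2, 7]
Insert 29: shifted 1 elements -> [10, 12, 29, 35, 2, 7]
Insert 2: shifted 4 elements -> [2, 10, 12, 29, 35, 7]
Insert 7: shifted 4 elements -> [2, 7, 10, 12, 29, 35]


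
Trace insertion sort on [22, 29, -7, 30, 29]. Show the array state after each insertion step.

First element 22 is already 'sorted'
Insert 29: shifted 0 elements -> [22, 29, -7, 30, 29]
Insert -7: shifted 2 elements -> [-7, 22, 29, 30, 29]
Insert 30: shifted 0 elements -> [-7, 22, 29, 30, 29]
Insert 29: shifted 1 elements -> [-7, 22, 29, 29, 30]


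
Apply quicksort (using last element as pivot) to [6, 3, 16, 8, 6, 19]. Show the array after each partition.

Partition 1: pivot=19 at index 5 -> [6, 3, 16, 8, 6, 19]
Partition 2: pivot=6 at index 2 -> [6, 3, 6, 8, 16, 19]
Partition 3: pivot=3 at index 0 -> [3, 6, 6, 8, 16, 19]
Partition 4: pivot=16 at index 4 -> [3, 6, 6, 8, 16, 19]


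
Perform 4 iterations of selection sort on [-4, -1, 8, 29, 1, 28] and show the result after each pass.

Pass 1: Select minimum -4 at index 0, swap -> [-4, -1, 8, 29, 1, 28]
Pass 2: Select minimum -1 at index 1, swap -> [-4, -1, 8, 29, 1, 28]
Pass 3: Select minimum 1 at index 4, swap -> [-4, -1, 1, 29, 8, 28]
Pass 4: Select minimum 8 at index 4, swap -> [-4, -1, 1, 8, 29, 28]


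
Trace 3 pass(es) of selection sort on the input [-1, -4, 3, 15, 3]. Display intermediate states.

Pass 1: Select minimum -4 at index 1, swap -> [-4, -1, 3, 15, 3]
Pass 2: Select minimum -1 at index 1, swap -> [-4, -1, 3, 15, 3]
Pass 3: Select minimum 3 at index 2, swap -> [-4, -1, 3, 15, 3]


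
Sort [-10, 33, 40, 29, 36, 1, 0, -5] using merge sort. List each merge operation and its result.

Divide and conquer:
  Merge [-10] + [33] -> [-10, 33]
  Merge [40] + [29] -> [29, 40]
  Merge [-10, 33] + [29, 40] -> [-10, 29, 33, 40]
  Merge [36] + [1] -> [1, 36]
  Merge [0] + [-5] -> [-5, 0]
  Merge [1, 36] + [-5, 0] -> [-5, 0, 1, 36]
  Merge [-10, 29, 33, 40] + [-5, 0, 1, 36] -> [-10, -5, 0, 1, 29, 33, 36, 40]


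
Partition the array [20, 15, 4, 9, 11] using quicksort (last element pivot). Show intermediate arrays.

Partition 1: pivot=11 at index 2 -> [4, 9, 11, 15, 20]
Partition 2: pivot=9 at index 1 -> [4, 9, 11, 15, 20]
Partition 3: pivot=20 at index 4 -> [4, 9, 11, 15, 20]


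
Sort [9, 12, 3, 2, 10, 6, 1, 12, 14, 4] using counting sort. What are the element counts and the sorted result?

Count array: [0, 1, 1, 1, 1, 0, 1, 0, 0, 1, 1, 0, 2, 0, 1]
(count[i] = number of elements equal to i)
Cumulative count: [0, 1, 2, 3, 4, 4, 5, 5, 5, 6, 7, 7, 9, 9, 10]
Sorted: [1, 2, 3, 4, 6, 9, 10, 12, 12, 14]


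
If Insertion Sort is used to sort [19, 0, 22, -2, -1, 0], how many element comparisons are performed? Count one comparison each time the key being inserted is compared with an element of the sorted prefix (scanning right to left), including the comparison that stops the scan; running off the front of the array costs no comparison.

Insert 0: 19 > 0 (shift), reached front = 1 comparison(s) -> [0, 19, 22, -2, -1, 0]
Insert 22: 19 <= 22 (stop) = 1 comparison(s) -> [0, 19, 22, -2, -1, 0]
Insert -2: 22 > -2 (shift), 19 > -2 (shift), 0 > -2 (shift), reached front = 3 comparison(s) -> [-2, 0, 19, 22, -1, 0]
Insert -1: 22 > -1 (shift), 19 > -1 (shift), 0 > -1 (shift), -2 <= -1 (stop) = 4 comparison(s) -> [-2, -1, 0, 19, 22, 0]
Insert 0: 22 > 0 (shift), 19 > 0 (shift), 0 <= 0 (stop) = 3 comparison(s) -> [-2, -1, 0, 0, 19, 22]
Total comparisons: 1 + 1 + 3 + 4 + 3 = 12


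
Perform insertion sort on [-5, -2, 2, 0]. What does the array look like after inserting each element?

First element -5 is already 'sorted'
Insert -2: shifted 0 elements -> [-5, -2, 2, 0]
Insert 2: shifted 0 elements -> [-5, -2, 2, 0]
Insert 0: shifted 1 elements -> [-5, -2, 0, 2]


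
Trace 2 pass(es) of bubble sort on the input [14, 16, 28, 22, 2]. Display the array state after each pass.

After pass 1: [14, 16, 22, 2, 28] (2 swaps)
After pass 2: [14, 16, 2, 22, 28] (1 swaps)
Total swaps: 3


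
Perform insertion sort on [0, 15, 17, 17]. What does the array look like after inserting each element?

First element 0 is already 'sorted'
Insert 15: shifted 0 elements -> [0, 15, 17, 17]
Insert 17: shifted 0 elements -> [0, 15, 17, 17]
Insert 17: shifted 0 elements -> [0, 15, 17, 17]


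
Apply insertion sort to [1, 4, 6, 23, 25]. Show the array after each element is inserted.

First element 1 is already 'sorted'
Insert 4: shifted 0 elements -> [1, 4, 6, 23, 25]
Insert 6: shifted 0 elements -> [1, 4, 6, 23, 25]
Insert 23: shifted 0 elements -> [1, 4, 6, 23, 25]
Insert 25: shifted 0 elements -> [1, 4, 6, 23, 25]


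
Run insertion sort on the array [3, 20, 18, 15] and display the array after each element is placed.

First element 3 is already 'sorted'
Insert 20: shifted 0 elements -> [3, 20, 18, 15]
Insert 18: shifted 1 elements -> [3, 18, 20, 15]
Insert 15: shifted 2 elements -> [3, 15, 18, 20]


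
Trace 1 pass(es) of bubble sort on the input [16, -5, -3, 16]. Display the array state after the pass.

After pass 1: [-5, -3, 16, 16] (2 swaps)
Total swaps: 2


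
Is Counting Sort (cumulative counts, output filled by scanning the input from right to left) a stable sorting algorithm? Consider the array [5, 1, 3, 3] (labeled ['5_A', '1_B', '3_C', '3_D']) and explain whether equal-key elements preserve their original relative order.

Trace Counting Sort on the labeled array (the key is the number; the letter only tracks identity):
  Counts for values 0..5: [0, 1, 0, 2, 0, 1]
  Cumulative counts: [0, 1, 1, 3, 3, 4]
  Scan right to left: place 3_D at output index 2
  Scan right to left: place 3_C at output index 1
  Scan right to left: place 1_B at output index 0
  Scan right to left: place 5_A at output index 3
  Output: [1_B, 3_C, 3_D, 5_A]
Equal keys:
  value 3: originally 3_C, 3_D; after sorting 3_C, 3_D -> order preserved
All equal keys kept their original relative order. Counting Sort is stable: scanning the input right to left with decreasing cumulative counts places later duplicates at later output positions.
Answer: Stable


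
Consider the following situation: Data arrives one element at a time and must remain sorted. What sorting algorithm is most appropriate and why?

Best choice: Insertion sort
Reason: Insertion sort naturally handles online/streaming input by inserting each new element into sorted position


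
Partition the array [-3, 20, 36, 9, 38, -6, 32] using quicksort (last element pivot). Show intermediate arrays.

Partition 1: pivot=32 at index 4 -> [-3, 20, 9, -6, 32, 36, 38]
Partition 2: pivot=-6 at index 0 -> [-6, 20, 9, -3, 32, 36, 38]
Partition 3: pivot=-3 at index 1 -> [-6, -3, 9, 20, 32, 36, 38]
Partition 4: pivot=20 at index 3 -> [-6, -3, 9, 20, 32, 36, 38]
Partition 5: pivot=38 at index 6 -> [-6, -3, 9, 20, 32, 36, 38]


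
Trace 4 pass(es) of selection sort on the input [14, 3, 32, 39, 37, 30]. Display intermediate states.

Pass 1: Select minimum 3 at index 1, swap -> [3, 14, 32, 39, 37, 30]
Pass 2: Select minimum 14 at index 1, swap -> [3, 14, 32, 39, 37, 30]
Pass 3: Select minimum 30 at index 5, swap -> [3, 14, 30, 39, 37, 32]
Pass 4: Select minimum 32 at index 5, swap -> [3, 14, 30, 32, 37, 39]


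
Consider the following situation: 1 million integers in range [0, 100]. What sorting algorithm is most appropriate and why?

Best choice: Counting sort
Reason: O(n + k) where k=100 is small; linear time beats O(n log n)


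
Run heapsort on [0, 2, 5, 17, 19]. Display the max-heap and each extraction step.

Build heap: [19, 17, 5, 0, 2]
Extract 19: [17, 2, 5, 0, 19]
Extract 17: [5, 2, 0, 17, 19]
Extract 5: [2, 0, 5, 17, 19]
Extract 2: [0, 2, 5, 17, 19]


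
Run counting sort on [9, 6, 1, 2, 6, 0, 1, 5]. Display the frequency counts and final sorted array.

Count array: [1, 2, 1, 0, 0, 1, 2, 0, 0, 1]
(count[i] = number of elements equal to i)
Cumulative count: [1, 3, 4, 4, 4, 5, 7, 7, 7, 8]
Sorted: [0, 1, 1, 2, 5, 6, 6, 9]


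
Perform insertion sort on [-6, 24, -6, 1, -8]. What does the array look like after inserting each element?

First element -6 is already 'sorted'
Insert 24: shifted 0 elements -> [-6, 24, -6, 1, -8]
Insert -6: shifted 1 elements -> [-6, -6, 24, 1, -8]
Insert 1: shifted 1 elements -> [-6, -6, 1, 24, -8]
Insert -8: shifted 4 elements -> [-8, -6, -6, 1, 24]


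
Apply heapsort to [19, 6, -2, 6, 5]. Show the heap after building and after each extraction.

Build heap: [19, 6, -2, 6, 5]
Extract 19: [6, 6, -2, 5, 19]
Extract 6: [6, 5, -2, 6, 19]
Extract 6: [5, -2, 6, 6, 19]
Extract 5: [-2, 5, 6, 6, 19]


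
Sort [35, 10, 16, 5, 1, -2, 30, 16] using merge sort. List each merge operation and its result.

Divide and conquer:
  Merge [35] + [10] -> [10, 35]
  Merge [16] + [5] -> [5, 16]
  Merge [10, 35] + [5, 16] -> [5, 10, 16, 35]
  Merge [1] + [-2] -> [-2, 1]
  Merge [30] + [16] -> [16, 30]
  Merge [-2, 1] + [16, 30] -> [-2, 1, 16, 30]
  Merge [5, 10, 16, 35] + [-2, 1, 16, 30] -> [-2, 1, 5, 10, 16, 16, 30, 35]


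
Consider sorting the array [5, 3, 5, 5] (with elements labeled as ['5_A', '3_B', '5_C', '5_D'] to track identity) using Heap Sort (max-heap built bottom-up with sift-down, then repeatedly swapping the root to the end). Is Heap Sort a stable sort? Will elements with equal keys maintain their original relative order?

Trace Heap Sort on the labeled array (the key is the number; the letter only tracks identity):
  Build max-heap: [5_A, 5_D, 5_C, 3_B]
  Swap root 5_A to index 3, re-heapify first 3 -> [5_D, 3_B, 5_C, 5_A]
  Swap root 5_D to index 2, re-heapify first 2 -> [5_C, 3_B, 5_D, 5_A]
  Swap root 5_C to index 1, re-heapify first 1 -> [3_B, 5_C, 5_D, 5_A]
Final order: [3_B, 5_C, 5_D, 5_A]
Equal keys:
  value 5: originally 5_A, 5_C, 5_D; after sorting 5_C, 5_D, 5_A -> order changed
Equal keys were reordered, so Heap Sort is not stable: heap construction and root-to-end swaps move elements without regard to the original order of equal keys. (One such input is enough; an unstable sort may happen to preserve order on other inputs, but it gives no guarantee.)
Answer: Not stable


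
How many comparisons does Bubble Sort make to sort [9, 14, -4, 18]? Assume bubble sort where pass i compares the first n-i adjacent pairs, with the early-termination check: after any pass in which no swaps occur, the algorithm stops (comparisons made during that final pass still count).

Pass 1: compare adjacent pairs (0,1)..(2,3) = 3 comparison(s), 1 swap(s) -> [9, -4, 14, 18]
Pass 2: compare adjacent pairs (0,1)..(1,2) = 2 comparison(s), 1 swap(s) -> [-4, 9, 14, 18]
Pass 3: compare adjacent pairs (0,1)..(0,1) = 1 comparison(s), 0 swap(s) -> [-4, 9, 14, 18]
No swaps in this pass, so bubble sort stops here.
Total comparisons: 3 + 2 + 1 = 6


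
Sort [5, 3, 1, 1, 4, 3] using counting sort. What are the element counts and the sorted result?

Count array: [0, 2, 0, 2, 1, 1]
(count[i] = number of elements equal to i)
Cumulative count: [0, 2, 2, 4, 5, 6]
Sorted: [1, 1, 3, 3, 4, 5]


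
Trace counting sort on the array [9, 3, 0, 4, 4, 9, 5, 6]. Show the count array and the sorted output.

Count array: [1, 0, 0, 1, 2, 1, 1, 0, 0, 2]
(count[i] = number of elements equal to i)
Cumulative count: [1, 1, 1, 2, 4, 5, 6, 6, 6, 8]
Sorted: [0, 3, 4, 4, 5, 6, 9, 9]


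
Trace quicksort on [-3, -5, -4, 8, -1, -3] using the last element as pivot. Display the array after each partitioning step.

Partition 1: pivot=-3 at index 3 -> [-3, -5, -4, -3, -1, 8]
Partition 2: pivot=-4 at index 1 -> [-5, -4, -3, -3, -1, 8]
Partition 3: pivot=8 at index 5 -> [-5, -4, -3, -3, -1, 8]


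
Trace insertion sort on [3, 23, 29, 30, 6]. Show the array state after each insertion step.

First element 3 is already 'sorted'
Insert 23: shifted 0 elements -> [3, 23, 29, 30, 6]
Insert 29: shifted 0 elements -> [3, 23, 29, 30, 6]
Insert 30: shifted 0 elements -> [3, 23, 29, 30, 6]
Insert 6: shifted 3 elements -> [3, 6, 23, 29, 30]


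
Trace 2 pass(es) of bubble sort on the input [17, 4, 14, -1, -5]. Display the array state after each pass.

After pass 1: [4, 14, -1, -5, 17] (4 swaps)
After pass 2: [4, -1, -5, 14, 17] (2 swaps)
Total swaps: 6


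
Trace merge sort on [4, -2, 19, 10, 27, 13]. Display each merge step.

Divide and conquer:
  Merge [-2] + [19] -> [-2, 19]
  Merge [4] + [-2, 19] -> [-2, 4, 19]
  Merge [27] + [13] -> [13, 27]
  Merge [10] + [13, 27] -> [10, 13, 27]
  Merge [-2, 4, 19] + [10, 13, 27] -> [-2, 4, 10, 13, 19, 27]


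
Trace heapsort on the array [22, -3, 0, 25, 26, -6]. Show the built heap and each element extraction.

Build heap: [26, 25, 0, 22, -3, -6]
Extract 26: [25, 22, 0, -6, -3, 26]
Extract 25: [22, -3, 0, -6, 25, 26]
Extract 22: [0, -3, -6, 22, 25, 26]
Extract 0: [-3, -6, 0, 22, 25, 26]
Extract -3: [-6, -3, 0, 22, 25, 26]


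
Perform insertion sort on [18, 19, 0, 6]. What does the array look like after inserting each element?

First element 18 is already 'sorted'
Insert 19: shifted 0 elements -> [18, 19, 0, 6]
Insert 0: shifted 2 elements -> [0, 18, 19, 6]
Insert 6: shifted 2 elements -> [0, 6, 18, 19]


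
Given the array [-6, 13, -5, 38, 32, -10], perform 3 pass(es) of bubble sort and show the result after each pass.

After pass 1: [-6, -5, 13, 32, -10, 38] (3 swaps)
After pass 2: [-6, -5, 13, -10, 32, 38] (1 swaps)
After pass 3: [-6, -5, -10, 13, 32, 38] (1 swaps)
Total swaps: 5


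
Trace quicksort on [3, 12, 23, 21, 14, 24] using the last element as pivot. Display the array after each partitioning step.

Partition 1: pivot=24 at index 5 -> [3, 12, 23, 21, 14, 24]
Partition 2: pivot=14 at index 2 -> [3, 12, 14, 21, 23, 24]
Partition 3: pivot=12 at index 1 -> [3, 12, 14, 21, 23, 24]
Partition 4: pivot=23 at index 4 -> [3, 12, 14, 21, 23, 24]


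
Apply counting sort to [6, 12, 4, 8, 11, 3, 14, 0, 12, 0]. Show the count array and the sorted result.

Count array: [2, 0, 0, 1, 1, 0, 1, 0, 1, 0, 0, 1, 2, 0, 1]
(count[i] = number of elements equal to i)
Cumulative count: [2, 2, 2, 3, 4, 4, 5, 5, 6, 6, 6, 7, 9, 9, 10]
Sorted: [0, 0, 3, 4, 6, 8, 11, 12, 12, 14]
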